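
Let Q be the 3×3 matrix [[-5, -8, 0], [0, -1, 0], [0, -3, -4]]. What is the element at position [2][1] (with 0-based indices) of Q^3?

Characteristic polynomial: t^3 + 10t^2 + 29t + 20 = (t + 1)(t + 4)(t + 5), so the eigenvalues are -5, -4, -1.
t=-5: eigenvector (1, 0, 0).
t=-1: eigenvector (-2, 1, -1).
t=-4: eigenvector (0, 0, 1).
P = [[1, -2, 0], [0, 1, 0], [0, -1, 1]], D = diag(-5, -1, -4), P⁻¹ = [[1, 2, 0], [0, 1, 0], [0, 1, 1]].
Q³ = P·diag(-125, -1, -64)·P⁻¹ = [[-125, -248, 0], [0, -1, 0], [0, -63, -64]].
The requested entry is -63.

-63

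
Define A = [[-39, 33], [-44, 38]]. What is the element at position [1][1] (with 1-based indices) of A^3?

-1239

Characteristic polynomial: μ^2 + μ - 30 = (μ - 5)(μ + 6), so the eigenvalues are -6, 5.
μ=5: eigenvector (3, 4).
μ=-6: eigenvector (1, 1).
P = [[3, 1], [4, 1]], D = diag(5, -6), P⁻¹ = [[-1, 1], [4, -3]].
A³ = P·diag(125, -216)·P⁻¹ = [[-1239, 1023], [-1364, 1148]].
The requested entry is -1239.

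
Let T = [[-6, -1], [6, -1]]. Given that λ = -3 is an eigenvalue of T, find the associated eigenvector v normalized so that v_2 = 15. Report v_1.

-5

T + 3I = [[-3, -1], [6, 2]].
Solving (T + 3I)v = 0 gives the eigenspace spanned by (-5, 15).
With v_2 = 15, v = (-5, 15), so v_1 = -5.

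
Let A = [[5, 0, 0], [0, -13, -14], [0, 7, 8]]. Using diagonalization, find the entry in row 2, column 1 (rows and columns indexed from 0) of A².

Characteristic polynomial: λ^3 - 31λ + 30 = (λ - 5)(λ - 1)(λ + 6), so the eigenvalues are -6, 1, 5.
λ=5: eigenvector (1, 0, 0).
λ=-6: eigenvector (0, 2, -1).
λ=1: eigenvector (0, -1, 1).
P = [[1, 0, 0], [0, 2, -1], [0, -1, 1]], D = diag(5, -6, 1), P⁻¹ = [[1, 0, 0], [0, 1, 1], [0, 1, 2]].
A² = P·diag(25, 36, 1)·P⁻¹ = [[25, 0, 0], [0, 71, 70], [0, -35, -34]].
The requested entry is -35.

-35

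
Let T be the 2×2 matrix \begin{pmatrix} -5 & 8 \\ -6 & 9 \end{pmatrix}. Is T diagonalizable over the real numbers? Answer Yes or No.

Characteristic polynomial: p(λ) = λ^2 - 4λ + 3 = (λ - 3)(λ - 1).
All 2 eigenvalues are distinct, so T is diagonalizable.

Yes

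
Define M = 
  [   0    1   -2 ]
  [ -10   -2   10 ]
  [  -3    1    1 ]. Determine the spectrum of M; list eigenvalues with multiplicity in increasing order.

-2, -2, 3

Characteristic polynomial: p(λ) = λ^3 + λ^2 - 8λ - 12 = (λ - 3)(λ + 2)^2.
Roots (with multiplicity): -2, -2, 3.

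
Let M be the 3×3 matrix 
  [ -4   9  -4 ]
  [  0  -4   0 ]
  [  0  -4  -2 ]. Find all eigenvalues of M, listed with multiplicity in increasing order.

-4, -4, -2

Characteristic polynomial: p(t) = t^3 + 10t^2 + 32t + 32 = (t + 2)(t + 4)^2.
Roots (with multiplicity): -4, -4, -2.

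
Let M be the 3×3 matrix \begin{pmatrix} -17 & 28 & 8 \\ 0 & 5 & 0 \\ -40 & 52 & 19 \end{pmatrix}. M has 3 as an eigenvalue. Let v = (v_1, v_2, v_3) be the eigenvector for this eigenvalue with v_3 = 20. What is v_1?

M − 3I = [[-20, 28, 8], [0, 2, 0], [-40, 52, 16]].
Solving (M − 3I)v = 0 gives the eigenspace spanned by (8, 0, 20).
With v_3 = 20, v = (8, 0, 20), so v_1 = 8.

8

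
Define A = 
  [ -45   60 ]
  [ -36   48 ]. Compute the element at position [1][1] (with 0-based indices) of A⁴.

Characteristic polynomial: μ^2 - 3μ = μ(μ - 3), so the eigenvalues are 0, 3.
μ=0: eigenvector (4, 3).
μ=3: eigenvector (5, 4).
P = [[4, 5], [3, 4]], D = diag(0, 3), P⁻¹ = [[4, -5], [-3, 4]].
A⁴ = P·diag(0, 81)·P⁻¹ = [[-1215, 1620], [-972, 1296]].
The requested entry is 1296.

1296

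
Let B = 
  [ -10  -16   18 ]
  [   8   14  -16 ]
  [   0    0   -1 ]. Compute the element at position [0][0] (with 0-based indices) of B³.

-232

Characteristic polynomial: r^3 - 3r^2 - 16r - 12 = (r - 6)(r + 1)(r + 2), so the eigenvalues are -2, -1, 6.
r=6: eigenvector (-1, 1, 0).
r=-2: eigenvector (2, -1, 0).
r=-1: eigenvector (2, 0, 1).
P = [[-1, 2, 2], [1, -1, 0], [0, 0, 1]], D = diag(6, -2, -1), P⁻¹ = [[1, 2, -2], [1, 1, -2], [0, 0, 1]].
B³ = P·diag(216, -8, -1)·P⁻¹ = [[-232, -448, 462], [224, 440, -448], [0, 0, -1]].
The requested entry is -232.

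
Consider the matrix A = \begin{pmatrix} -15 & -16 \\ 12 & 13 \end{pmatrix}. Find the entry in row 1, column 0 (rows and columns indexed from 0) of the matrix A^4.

Characteristic polynomial: μ^2 + 2μ - 3 = (μ - 1)(μ + 3), so the eigenvalues are -3, 1.
μ=1: eigenvector (-1, 1).
μ=-3: eigenvector (4, -3).
P = [[-1, 4], [1, -3]], D = diag(1, -3), P⁻¹ = [[3, 4], [1, 1]].
A⁴ = P·diag(1, 81)·P⁻¹ = [[321, 320], [-240, -239]].
The requested entry is -240.

-240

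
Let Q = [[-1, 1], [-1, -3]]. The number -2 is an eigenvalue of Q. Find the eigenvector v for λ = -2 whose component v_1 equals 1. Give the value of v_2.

Q + 2I = [[1, 1], [-1, -1]].
Solving (Q + 2I)v = 0 gives the eigenspace spanned by (1, -1).
With v_1 = 1, v = (1, -1), so v_2 = -1.

-1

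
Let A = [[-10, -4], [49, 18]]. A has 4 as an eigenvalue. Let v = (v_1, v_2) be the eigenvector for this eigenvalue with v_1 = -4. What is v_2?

14

A − 4I = [[-14, -4], [49, 14]].
Solving (A − 4I)v = 0 gives the eigenspace spanned by (-4, 14).
With v_1 = -4, v = (-4, 14), so v_2 = 14.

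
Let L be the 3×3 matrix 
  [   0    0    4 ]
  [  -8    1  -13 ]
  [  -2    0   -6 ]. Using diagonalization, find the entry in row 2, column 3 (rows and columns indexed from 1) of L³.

Characteristic polynomial: μ^3 + 5μ^2 + 2μ - 8 = (μ - 1)(μ + 2)(μ + 4), so the eigenvalues are -4, -2, 1.
μ=-4: eigenvector (-1, 1, 1).
μ=1: eigenvector (0, 1, 0).
μ=-2: eigenvector (2, 1, -1).
P = [[-1, 0, 2], [1, 1, 1], [1, 0, -1]], D = diag(-4, 1, -2), P⁻¹ = [[1, 0, 2], [-2, 1, -3], [1, 0, 1]].
L³ = P·diag(-64, 1, -8)·P⁻¹ = [[48, 0, 112], [-74, 1, -139], [-56, 0, -120]].
The requested entry is -139.

-139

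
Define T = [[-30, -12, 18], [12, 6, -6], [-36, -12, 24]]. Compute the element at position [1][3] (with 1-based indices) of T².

Characteristic polynomial: λ^3 - 36λ = λ(λ - 6)(λ + 6), so the eigenvalues are -6, 0, 6.
λ=6: eigenvector (-1, 0, -2).
λ=-6: eigenvector (-2, 1, -2).
λ=0: eigenvector (-1, 1, -1).
P = [[-1, -2, -1], [0, 1, 1], [-2, -2, -1]], D = diag(6, -6, 0), P⁻¹ = [[1, 0, -1], [-2, -1, 1], [2, 2, -1]].
T² = P·diag(36, 36, 0)·P⁻¹ = [[108, 72, -36], [-72, -36, 36], [72, 72, 0]].
The requested entry is -36.

-36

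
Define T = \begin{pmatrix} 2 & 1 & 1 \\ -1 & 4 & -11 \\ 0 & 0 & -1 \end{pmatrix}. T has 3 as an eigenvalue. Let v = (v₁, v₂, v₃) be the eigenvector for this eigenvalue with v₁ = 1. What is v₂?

1

T − 3I = [[-1, 1, 1], [-1, 1, -11], [0, 0, -4]].
Solving (T − 3I)v = 0 gives the eigenspace spanned by (1, 1, 0).
With v₁ = 1, v = (1, 1, 0), so v₂ = 1.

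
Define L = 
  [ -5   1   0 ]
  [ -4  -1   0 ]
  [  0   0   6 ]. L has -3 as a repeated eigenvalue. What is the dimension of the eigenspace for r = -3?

L + 3I = [[-2, 1, 0], [-4, 2, 0], [0, 0, 9]].
This matrix has rank 2, so its null space has dimension 3 − 2 = 1.

1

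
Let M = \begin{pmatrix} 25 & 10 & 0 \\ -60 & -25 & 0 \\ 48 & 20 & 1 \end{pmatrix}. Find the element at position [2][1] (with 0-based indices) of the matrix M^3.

500

Characteristic polynomial: t^3 - t^2 - 25t + 25 = (t - 5)(t - 1)(t + 5), so the eigenvalues are -5, 1, 5.
t=-5: eigenvector (-1, 3, -2).
t=5: eigenvector (1, -2, 2).
t=1: eigenvector (0, 0, 1).
P = [[-1, 1, 0], [3, -2, 0], [-2, 2, 1]], D = diag(-5, 5, 1), P⁻¹ = [[2, 1, 0], [3, 1, 0], [-2, 0, 1]].
M³ = P·diag(-125, 125, 1)·P⁻¹ = [[625, 250, 0], [-1500, -625, 0], [1248, 500, 1]].
The requested entry is 500.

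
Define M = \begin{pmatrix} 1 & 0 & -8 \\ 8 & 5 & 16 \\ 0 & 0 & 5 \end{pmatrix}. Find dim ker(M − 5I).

M − 5I = [[-4, 0, -8], [8, 0, 16], [0, 0, 0]].
This matrix has rank 1, so its null space has dimension 3 − 1 = 2.

2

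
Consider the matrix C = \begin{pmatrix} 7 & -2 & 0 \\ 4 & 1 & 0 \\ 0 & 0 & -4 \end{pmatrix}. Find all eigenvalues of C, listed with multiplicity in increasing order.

-4, 3, 5

Characteristic polynomial: p(t) = t^3 - 4t^2 - 17t + 60 = (t - 5)(t - 3)(t + 4).
Roots (with multiplicity): -4, 3, 5.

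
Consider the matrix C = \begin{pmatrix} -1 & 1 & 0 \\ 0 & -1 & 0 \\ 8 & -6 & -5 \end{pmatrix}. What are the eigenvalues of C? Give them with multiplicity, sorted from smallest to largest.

Characteristic polynomial: p(r) = r^3 + 7r^2 + 11r + 5 = (r + 1)^2(r + 5).
Roots (with multiplicity): -5, -1, -1.

-5, -1, -1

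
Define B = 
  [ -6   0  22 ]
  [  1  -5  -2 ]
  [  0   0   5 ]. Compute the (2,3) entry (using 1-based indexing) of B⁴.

1342

Characteristic polynomial: μ^3 + 6μ^2 - 25μ - 150 = (μ - 5)(μ + 5)(μ + 6), so the eigenvalues are -6, -5, 5.
μ=-6: eigenvector (1, -1, 0).
μ=-5: eigenvector (0, 1, 0).
μ=5: eigenvector (2, 0, 1).
P = [[1, 0, 2], [-1, 1, 0], [0, 0, 1]], D = diag(-6, -5, 5), P⁻¹ = [[1, 0, -2], [1, 1, -2], [0, 0, 1]].
B⁴ = P·diag(1296, 625, 625)·P⁻¹ = [[1296, 0, -1342], [-671, 625, 1342], [0, 0, 625]].
The requested entry is 1342.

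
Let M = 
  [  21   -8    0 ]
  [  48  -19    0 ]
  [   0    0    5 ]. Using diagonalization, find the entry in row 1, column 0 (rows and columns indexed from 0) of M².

Characteristic polynomial: t^3 - 7t^2 - 5t + 75 = (t - 5)^2(t + 3), so the eigenvalues are -3, 5, 5.
t=5: eigenvector (1, 2, 0).
t=5: eigenvector (0, 0, 1).
t=-3: eigenvector (1, 3, 0).
P = [[1, 0, 1], [2, 0, 3], [0, 1, 0]], D = diag(5, 5, -3), P⁻¹ = [[3, -1, 0], [0, 0, 1], [-2, 1, 0]].
M² = P·diag(25, 25, 9)·P⁻¹ = [[57, -16, 0], [96, -23, 0], [0, 0, 25]].
The requested entry is 96.

96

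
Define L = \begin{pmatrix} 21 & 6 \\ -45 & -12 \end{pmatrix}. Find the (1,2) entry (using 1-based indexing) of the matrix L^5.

15066

Characteristic polynomial: μ^2 - 9μ + 18 = (μ - 6)(μ - 3), so the eigenvalues are 3, 6.
μ=3: eigenvector (1, -3).
μ=6: eigenvector (2, -5).
P = [[1, 2], [-3, -5]], D = diag(3, 6), P⁻¹ = [[-5, -2], [3, 1]].
L⁵ = P·diag(243, 7776)·P⁻¹ = [[45441, 15066], [-112995, -37422]].
The requested entry is 15066.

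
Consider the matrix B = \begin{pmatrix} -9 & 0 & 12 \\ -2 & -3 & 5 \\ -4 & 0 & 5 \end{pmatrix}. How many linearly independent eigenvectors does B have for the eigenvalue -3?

B + 3I = [[-6, 0, 12], [-2, 0, 5], [-4, 0, 8]].
This matrix has rank 2, so its null space has dimension 3 − 2 = 1.

1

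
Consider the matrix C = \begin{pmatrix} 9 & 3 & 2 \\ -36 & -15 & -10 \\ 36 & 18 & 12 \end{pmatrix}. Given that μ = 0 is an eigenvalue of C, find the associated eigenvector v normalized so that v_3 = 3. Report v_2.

-2

C = [[9, 3, 2], [-36, -15, -10], [36, 18, 12]].
Solving (C)v = 0 gives the eigenspace spanned by (0, -2, 3).
With v_3 = 3, v = (0, -2, 3), so v_2 = -2.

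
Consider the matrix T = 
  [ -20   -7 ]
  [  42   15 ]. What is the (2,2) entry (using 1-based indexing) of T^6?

Characteristic polynomial: r^2 + 5r - 6 = (r - 1)(r + 6), so the eigenvalues are -6, 1.
r=-6: eigenvector (1, -2).
r=1: eigenvector (1, -3).
P = [[1, 1], [-2, -3]], D = diag(-6, 1), P⁻¹ = [[3, 1], [-2, -1]].
T⁶ = P·diag(46656, 1)·P⁻¹ = [[139966, 46655], [-279930, -93309]].
The requested entry is -93309.

-93309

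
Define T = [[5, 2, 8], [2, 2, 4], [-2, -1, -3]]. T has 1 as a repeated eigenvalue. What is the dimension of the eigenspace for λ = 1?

2

T − 1I = [[4, 2, 8], [2, 1, 4], [-2, -1, -4]].
This matrix has rank 1, so its null space has dimension 3 − 1 = 2.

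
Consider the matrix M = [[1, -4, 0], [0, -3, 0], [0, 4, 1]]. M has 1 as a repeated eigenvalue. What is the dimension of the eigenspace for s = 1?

2

M − 1I = [[0, -4, 0], [0, -4, 0], [0, 4, 0]].
This matrix has rank 1, so its null space has dimension 3 − 1 = 2.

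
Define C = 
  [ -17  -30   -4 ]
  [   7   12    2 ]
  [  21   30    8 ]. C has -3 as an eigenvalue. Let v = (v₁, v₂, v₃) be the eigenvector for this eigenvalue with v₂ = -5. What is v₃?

-15

C + 3I = [[-14, -30, -4], [7, 15, 2], [21, 30, 11]].
Solving (C + 3I)v = 0 gives the eigenspace spanned by (15, -5, -15).
With v₂ = -5, v = (15, -5, -15), so v₃ = -15.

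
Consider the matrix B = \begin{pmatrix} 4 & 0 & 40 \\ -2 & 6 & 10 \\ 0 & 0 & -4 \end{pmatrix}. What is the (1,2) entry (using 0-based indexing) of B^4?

-3120

Characteristic polynomial: r^3 - 6r^2 - 16r + 96 = (r - 6)(r - 4)(r + 4), so the eigenvalues are -4, 4, 6.
r=4: eigenvector (1, 1, 0).
r=6: eigenvector (0, 1, 0).
r=-4: eigenvector (-5, -2, 1).
P = [[1, 0, -5], [1, 1, -2], [0, 0, 1]], D = diag(4, 6, -4), P⁻¹ = [[1, 0, 5], [-1, 1, -3], [0, 0, 1]].
B⁴ = P·diag(256, 1296, 256)·P⁻¹ = [[256, 0, 0], [-1040, 1296, -3120], [0, 0, 256]].
The requested entry is -3120.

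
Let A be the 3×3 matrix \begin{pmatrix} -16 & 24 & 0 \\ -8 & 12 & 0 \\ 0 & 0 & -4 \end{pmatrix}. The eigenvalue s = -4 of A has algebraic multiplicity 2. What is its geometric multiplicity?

A + 4I = [[-12, 24, 0], [-8, 16, 0], [0, 0, 0]].
This matrix has rank 1, so its null space has dimension 3 − 1 = 2.

2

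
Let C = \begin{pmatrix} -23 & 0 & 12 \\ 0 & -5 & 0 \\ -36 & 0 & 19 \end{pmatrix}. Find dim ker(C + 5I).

2

C + 5I = [[-18, 0, 12], [0, 0, 0], [-36, 0, 24]].
This matrix has rank 1, so its null space has dimension 3 − 1 = 2.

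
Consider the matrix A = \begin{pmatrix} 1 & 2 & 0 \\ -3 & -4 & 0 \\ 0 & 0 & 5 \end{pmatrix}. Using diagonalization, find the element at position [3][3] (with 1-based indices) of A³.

125

Characteristic polynomial: λ^3 - 2λ^2 - 13λ - 10 = (λ - 5)(λ + 1)(λ + 2), so the eigenvalues are -2, -1, 5.
λ=5: eigenvector (0, 0, 1).
λ=-1: eigenvector (-1, 1, 0).
λ=-2: eigenvector (-2, 3, 0).
P = [[0, -1, -2], [0, 1, 3], [1, 0, 0]], D = diag(5, -1, -2), P⁻¹ = [[0, 0, 1], [-3, -2, 0], [1, 1, 0]].
A³ = P·diag(125, -1, -8)·P⁻¹ = [[13, 14, 0], [-21, -22, 0], [0, 0, 125]].
The requested entry is 125.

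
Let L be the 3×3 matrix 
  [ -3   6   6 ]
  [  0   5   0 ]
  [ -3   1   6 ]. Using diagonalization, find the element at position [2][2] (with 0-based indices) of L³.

Characteristic polynomial: λ^3 - 8λ^2 + 15λ = λ(λ - 5)(λ - 3), so the eigenvalues are 0, 3, 5.
λ=3: eigenvector (1, 0, 1).
λ=5: eigenvector (0, 1, -1).
λ=0: eigenvector (-2, 0, -1).
P = [[1, 0, -2], [0, 1, 0], [1, -1, -1]], D = diag(3, 5, 0), P⁻¹ = [[-1, 2, 2], [0, 1, 0], [-1, 1, 1]].
L³ = P·diag(27, 125, 0)·P⁻¹ = [[-27, 54, 54], [0, 125, 0], [-27, -71, 54]].
The requested entry is 54.

54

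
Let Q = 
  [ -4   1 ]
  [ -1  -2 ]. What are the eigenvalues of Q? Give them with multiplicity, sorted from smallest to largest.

Characteristic polynomial: p(μ) = μ^2 + 6μ + 9 = (μ + 3)^2.
Roots (with multiplicity): -3, -3.

-3, -3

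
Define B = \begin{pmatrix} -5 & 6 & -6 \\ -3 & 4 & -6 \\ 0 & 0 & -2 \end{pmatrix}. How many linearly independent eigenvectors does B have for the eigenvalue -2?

B + 2I = [[-3, 6, -6], [-3, 6, -6], [0, 0, 0]].
This matrix has rank 1, so its null space has dimension 3 − 1 = 2.

2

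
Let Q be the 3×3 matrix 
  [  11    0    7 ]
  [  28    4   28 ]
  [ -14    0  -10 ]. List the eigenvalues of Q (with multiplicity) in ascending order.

-3, 4, 4

Characteristic polynomial: p(r) = r^3 - 5r^2 - 8r + 48 = (r - 4)^2(r + 3).
Roots (with multiplicity): -3, 4, 4.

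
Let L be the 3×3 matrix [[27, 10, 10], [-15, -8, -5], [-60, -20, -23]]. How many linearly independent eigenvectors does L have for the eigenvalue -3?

L + 3I = [[30, 10, 10], [-15, -5, -5], [-60, -20, -20]].
This matrix has rank 1, so its null space has dimension 3 − 1 = 2.

2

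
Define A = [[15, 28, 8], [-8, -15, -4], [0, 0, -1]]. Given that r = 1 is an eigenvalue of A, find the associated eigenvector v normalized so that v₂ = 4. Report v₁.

A − 1I = [[14, 28, 8], [-8, -16, -4], [0, 0, -2]].
Solving (A − 1I)v = 0 gives the eigenspace spanned by (-8, 4, 0).
With v₂ = 4, v = (-8, 4, 0), so v₁ = -8.

-8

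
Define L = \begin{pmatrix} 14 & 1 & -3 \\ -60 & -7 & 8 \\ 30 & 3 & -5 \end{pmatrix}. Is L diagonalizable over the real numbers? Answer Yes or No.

Characteristic polynomial: p(μ) = μ^3 - 2μ^2 - 7μ - 4 = (μ - 4)(μ + 1)^2.
μ = -1 has algebraic multiplicity 2; rank(L + 1I) = 2, so geometric multiplicity = 1.
Geometric multiplicity < algebraic multiplicity, so L is not diagonalizable.

No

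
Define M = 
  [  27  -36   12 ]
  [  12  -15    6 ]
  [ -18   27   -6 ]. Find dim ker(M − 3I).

M − 3I = [[24, -36, 12], [12, -18, 6], [-18, 27, -9]].
This matrix has rank 1, so its null space has dimension 3 − 1 = 2.

2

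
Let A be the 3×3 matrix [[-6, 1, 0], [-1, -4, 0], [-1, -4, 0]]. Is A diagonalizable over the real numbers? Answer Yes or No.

No

Characteristic polynomial: p(t) = t^3 + 10t^2 + 25t = t(t + 5)^2.
t = -5 has algebraic multiplicity 2; rank(A + 5I) = 2, so geometric multiplicity = 1.
Geometric multiplicity < algebraic multiplicity, so A is not diagonalizable.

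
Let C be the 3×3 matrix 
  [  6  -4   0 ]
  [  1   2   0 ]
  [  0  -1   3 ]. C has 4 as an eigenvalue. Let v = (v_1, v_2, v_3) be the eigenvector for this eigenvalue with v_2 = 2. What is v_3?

-2

C − 4I = [[2, -4, 0], [1, -2, 0], [0, -1, -1]].
Solving (C − 4I)v = 0 gives the eigenspace spanned by (4, 2, -2).
With v_2 = 2, v = (4, 2, -2), so v_3 = -2.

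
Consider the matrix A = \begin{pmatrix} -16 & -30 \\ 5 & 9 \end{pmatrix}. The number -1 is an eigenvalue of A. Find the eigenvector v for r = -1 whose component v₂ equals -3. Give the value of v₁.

A + 1I = [[-15, -30], [5, 10]].
Solving (A + 1I)v = 0 gives the eigenspace spanned by (6, -3).
With v₂ = -3, v = (6, -3), so v₁ = 6.

6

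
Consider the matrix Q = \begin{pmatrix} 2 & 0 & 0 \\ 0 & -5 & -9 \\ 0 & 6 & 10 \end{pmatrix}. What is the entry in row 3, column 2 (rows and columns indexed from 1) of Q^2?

30

Characteristic polynomial: μ^3 - 7μ^2 + 14μ - 8 = (μ - 4)(μ - 2)(μ - 1), so the eigenvalues are 1, 2, 4.
μ=2: eigenvector (1, 0, 0).
μ=1: eigenvector (0, 3, -2).
μ=4: eigenvector (0, -1, 1).
P = [[1, 0, 0], [0, 3, -1], [0, -2, 1]], D = diag(2, 1, 4), P⁻¹ = [[1, 0, 0], [0, 1, 1], [0, 2, 3]].
Q² = P·diag(4, 1, 16)·P⁻¹ = [[4, 0, 0], [0, -29, -45], [0, 30, 46]].
The requested entry is 30.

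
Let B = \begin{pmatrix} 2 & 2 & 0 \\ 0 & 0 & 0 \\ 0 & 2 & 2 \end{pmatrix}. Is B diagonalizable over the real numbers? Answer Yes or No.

Characteristic polynomial: p(s) = s^3 - 4s^2 + 4s = s(s - 2)^2.
s = 2 has algebraic multiplicity 2; rank(B − 2I) = 1, so geometric multiplicity = 2.
Every eigenvalue has geometric = algebraic multiplicity, so B is diagonalizable.

Yes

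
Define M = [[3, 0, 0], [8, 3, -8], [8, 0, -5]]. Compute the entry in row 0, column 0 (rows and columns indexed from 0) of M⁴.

81

Characteristic polynomial: λ^3 - λ^2 - 21λ + 45 = (λ - 3)^2(λ + 5), so the eigenvalues are -5, 3, 3.
λ=3: eigenvector (1, 1, 1).
λ=3: eigenvector (0, 1, 0).
λ=-5: eigenvector (0, 1, 1).
P = [[1, 0, 0], [1, 1, 1], [1, 0, 1]], D = diag(3, 3, -5), P⁻¹ = [[1, 0, 0], [0, 1, -1], [-1, 0, 1]].
M⁴ = P·diag(81, 81, 625)·P⁻¹ = [[81, 0, 0], [-544, 81, 544], [-544, 0, 625]].
The requested entry is 81.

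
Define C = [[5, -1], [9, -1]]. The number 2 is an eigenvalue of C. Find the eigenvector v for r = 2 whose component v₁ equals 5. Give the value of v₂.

C − 2I = [[3, -1], [9, -3]].
Solving (C − 2I)v = 0 gives the eigenspace spanned by (5, 15).
With v₁ = 5, v = (5, 15), so v₂ = 15.

15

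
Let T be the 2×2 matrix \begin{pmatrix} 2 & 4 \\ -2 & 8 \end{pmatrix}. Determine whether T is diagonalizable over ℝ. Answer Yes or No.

Yes

Characteristic polynomial: p(r) = r^2 - 10r + 24 = (r - 6)(r - 4).
All 2 eigenvalues are distinct, so T is diagonalizable.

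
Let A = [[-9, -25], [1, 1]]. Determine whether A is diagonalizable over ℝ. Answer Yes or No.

Characteristic polynomial: p(r) = r^2 + 8r + 16 = (r + 4)^2.
r = -4 has algebraic multiplicity 2; rank(A + 4I) = 1, so geometric multiplicity = 1.
Geometric multiplicity < algebraic multiplicity, so A is not diagonalizable.

No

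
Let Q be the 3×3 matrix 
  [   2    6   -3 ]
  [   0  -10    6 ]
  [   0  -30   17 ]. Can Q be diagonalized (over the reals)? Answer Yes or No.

Yes

Characteristic polynomial: p(λ) = λ^3 - 9λ^2 + 24λ - 20 = (λ - 5)(λ - 2)^2.
λ = 2 has algebraic multiplicity 2; rank(Q − 2I) = 1, so geometric multiplicity = 2.
Every eigenvalue has geometric = algebraic multiplicity, so Q is diagonalizable.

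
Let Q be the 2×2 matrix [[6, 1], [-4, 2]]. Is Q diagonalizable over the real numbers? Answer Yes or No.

Characteristic polynomial: p(t) = t^2 - 8t + 16 = (t - 4)^2.
t = 4 has algebraic multiplicity 2; rank(Q − 4I) = 1, so geometric multiplicity = 1.
Geometric multiplicity < algebraic multiplicity, so Q is not diagonalizable.

No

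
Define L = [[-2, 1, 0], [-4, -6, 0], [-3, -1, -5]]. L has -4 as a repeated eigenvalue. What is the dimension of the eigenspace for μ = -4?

L + 4I = [[2, 1, 0], [-4, -2, 0], [-3, -1, -1]].
This matrix has rank 2, so its null space has dimension 3 − 2 = 1.

1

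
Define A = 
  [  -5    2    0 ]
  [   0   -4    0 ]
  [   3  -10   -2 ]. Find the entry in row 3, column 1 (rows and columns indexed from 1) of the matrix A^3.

Characteristic polynomial: s^3 + 11s^2 + 38s + 40 = (s + 2)(s + 4)(s + 5), so the eigenvalues are -5, -4, -2.
s=-5: eigenvector (1, 0, -1).
s=-2: eigenvector (0, 0, 1).
s=-4: eigenvector (2, 1, 2).
P = [[1, 0, 2], [0, 0, 1], [-1, 1, 2]], D = diag(-5, -2, -4), P⁻¹ = [[1, -2, 0], [1, -4, 1], [0, 1, 0]].
A³ = P·diag(-125, -8, -64)·P⁻¹ = [[-125, 122, 0], [0, -64, 0], [117, -346, -8]].
The requested entry is 117.

117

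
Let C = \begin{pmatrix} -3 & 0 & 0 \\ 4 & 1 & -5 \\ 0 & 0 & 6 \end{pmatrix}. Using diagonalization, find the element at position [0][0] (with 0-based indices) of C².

9

Characteristic polynomial: μ^3 - 4μ^2 - 15μ + 18 = (μ - 6)(μ - 1)(μ + 3), so the eigenvalues are -3, 1, 6.
μ=1: eigenvector (0, 1, 0).
μ=6: eigenvector (0, -1, 1).
μ=-3: eigenvector (-1, 1, 0).
P = [[0, 0, -1], [1, -1, 1], [0, 1, 0]], D = diag(1, 6, -3), P⁻¹ = [[1, 1, 1], [0, 0, 1], [-1, 0, 0]].
C² = P·diag(1, 36, 9)·P⁻¹ = [[9, 0, 0], [-8, 1, -35], [0, 0, 36]].
The requested entry is 9.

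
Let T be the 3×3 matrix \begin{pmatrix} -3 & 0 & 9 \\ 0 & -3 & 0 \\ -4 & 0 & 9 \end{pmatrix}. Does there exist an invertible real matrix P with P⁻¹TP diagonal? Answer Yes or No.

No

Characteristic polynomial: p(λ) = λ^3 - 3λ^2 - 9λ + 27 = (λ - 3)^2(λ + 3).
λ = 3 has algebraic multiplicity 2; rank(T − 3I) = 2, so geometric multiplicity = 1.
Geometric multiplicity < algebraic multiplicity, so T is not diagonalizable.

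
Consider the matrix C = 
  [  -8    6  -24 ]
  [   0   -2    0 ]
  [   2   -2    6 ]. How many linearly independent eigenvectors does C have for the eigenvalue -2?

2

C + 2I = [[-6, 6, -24], [0, 0, 0], [2, -2, 8]].
This matrix has rank 1, so its null space has dimension 3 − 1 = 2.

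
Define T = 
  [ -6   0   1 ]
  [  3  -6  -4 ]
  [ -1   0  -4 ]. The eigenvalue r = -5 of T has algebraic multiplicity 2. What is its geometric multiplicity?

1

T + 5I = [[-1, 0, 1], [3, -1, -4], [-1, 0, 1]].
This matrix has rank 2, so its null space has dimension 3 − 2 = 1.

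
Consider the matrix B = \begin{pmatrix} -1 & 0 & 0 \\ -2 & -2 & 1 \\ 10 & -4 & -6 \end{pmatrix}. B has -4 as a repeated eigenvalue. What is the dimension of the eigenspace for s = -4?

B + 4I = [[3, 0, 0], [-2, 2, 1], [10, -4, -2]].
This matrix has rank 2, so its null space has dimension 3 − 2 = 1.

1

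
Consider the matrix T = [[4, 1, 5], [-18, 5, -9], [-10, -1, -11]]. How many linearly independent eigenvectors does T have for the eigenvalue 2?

1

T − 2I = [[2, 1, 5], [-18, 3, -9], [-10, -1, -13]].
This matrix has rank 2, so its null space has dimension 3 − 2 = 1.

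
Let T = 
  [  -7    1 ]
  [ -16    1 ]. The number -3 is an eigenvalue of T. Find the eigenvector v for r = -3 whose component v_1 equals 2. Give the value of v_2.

T + 3I = [[-4, 1], [-16, 4]].
Solving (T + 3I)v = 0 gives the eigenspace spanned by (2, 8).
With v_1 = 2, v = (2, 8), so v_2 = 8.

8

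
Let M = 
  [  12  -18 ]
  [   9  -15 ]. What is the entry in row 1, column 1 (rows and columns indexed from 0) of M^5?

Characteristic polynomial: μ^2 + 3μ - 18 = (μ - 3)(μ + 6), so the eigenvalues are -6, 3.
μ=3: eigenvector (-2, -1).
μ=-6: eigenvector (1, 1).
P = [[-2, 1], [-1, 1]], D = diag(3, -6), P⁻¹ = [[-1, 1], [-1, 2]].
M⁵ = P·diag(243, -7776)·P⁻¹ = [[8262, -16038], [8019, -15795]].
The requested entry is -15795.

-15795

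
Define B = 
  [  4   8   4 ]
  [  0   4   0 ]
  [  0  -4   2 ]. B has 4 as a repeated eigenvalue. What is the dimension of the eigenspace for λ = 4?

2

B − 4I = [[0, 8, 4], [0, 0, 0], [0, -4, -2]].
This matrix has rank 1, so its null space has dimension 3 − 1 = 2.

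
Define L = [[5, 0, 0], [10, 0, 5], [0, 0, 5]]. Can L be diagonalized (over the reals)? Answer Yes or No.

Yes

Characteristic polynomial: p(λ) = λ^3 - 10λ^2 + 25λ = λ(λ - 5)^2.
λ = 5 has algebraic multiplicity 2; rank(L − 5I) = 1, so geometric multiplicity = 2.
Every eigenvalue has geometric = algebraic multiplicity, so L is diagonalizable.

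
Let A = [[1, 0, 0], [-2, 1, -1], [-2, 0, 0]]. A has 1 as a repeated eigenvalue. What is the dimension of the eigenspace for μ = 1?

A − 1I = [[0, 0, 0], [-2, 0, -1], [-2, 0, -1]].
This matrix has rank 1, so its null space has dimension 3 − 1 = 2.

2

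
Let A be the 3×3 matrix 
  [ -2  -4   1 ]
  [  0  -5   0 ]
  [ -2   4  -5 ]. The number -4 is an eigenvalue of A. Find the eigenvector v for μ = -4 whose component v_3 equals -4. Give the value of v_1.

2

A + 4I = [[2, -4, 1], [0, -1, 0], [-2, 4, -1]].
Solving (A + 4I)v = 0 gives the eigenspace spanned by (2, 0, -4).
With v_3 = -4, v = (2, 0, -4), so v_1 = 2.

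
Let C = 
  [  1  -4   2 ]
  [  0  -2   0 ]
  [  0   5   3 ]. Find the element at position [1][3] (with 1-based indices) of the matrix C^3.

Characteristic polynomial: r^3 - 2r^2 - 5r + 6 = (r - 3)(r - 1)(r + 2), so the eigenvalues are -2, 1, 3.
r=1: eigenvector (1, 0, 0).
r=-2: eigenvector (-2, -1, 1).
r=3: eigenvector (1, 0, 1).
P = [[1, -2, 1], [0, -1, 0], [0, 1, 1]], D = diag(1, -2, 3), P⁻¹ = [[1, -3, -1], [0, -1, 0], [0, 1, 1]].
C³ = P·diag(1, -8, 27)·P⁻¹ = [[1, 8, 26], [0, -8, 0], [0, 35, 27]].
The requested entry is 26.

26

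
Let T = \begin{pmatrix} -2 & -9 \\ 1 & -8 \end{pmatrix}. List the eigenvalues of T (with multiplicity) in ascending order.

-5, -5

Characteristic polynomial: p(μ) = μ^2 + 10μ + 25 = (μ + 5)^2.
Roots (with multiplicity): -5, -5.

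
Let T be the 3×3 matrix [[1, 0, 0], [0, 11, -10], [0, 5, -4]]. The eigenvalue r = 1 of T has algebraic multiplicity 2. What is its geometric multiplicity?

2

T − 1I = [[0, 0, 0], [0, 10, -10], [0, 5, -5]].
This matrix has rank 1, so its null space has dimension 3 − 1 = 2.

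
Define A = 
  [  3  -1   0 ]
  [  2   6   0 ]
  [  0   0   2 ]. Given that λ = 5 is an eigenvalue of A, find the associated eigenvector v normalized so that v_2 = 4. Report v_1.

A − 5I = [[-2, -1, 0], [2, 1, 0], [0, 0, -3]].
Solving (A − 5I)v = 0 gives the eigenspace spanned by (-2, 4, 0).
With v_2 = 4, v = (-2, 4, 0), so v_1 = -2.

-2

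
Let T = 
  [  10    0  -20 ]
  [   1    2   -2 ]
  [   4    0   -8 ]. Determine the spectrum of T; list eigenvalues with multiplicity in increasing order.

Characteristic polynomial: p(s) = s^3 - 4s^2 + 4s = s(s - 2)^2.
Roots (with multiplicity): 0, 2, 2.

0, 2, 2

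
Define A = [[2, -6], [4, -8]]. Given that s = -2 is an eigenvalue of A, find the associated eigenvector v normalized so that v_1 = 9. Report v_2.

6

A + 2I = [[4, -6], [4, -6]].
Solving (A + 2I)v = 0 gives the eigenspace spanned by (9, 6).
With v_1 = 9, v = (9, 6), so v_2 = 6.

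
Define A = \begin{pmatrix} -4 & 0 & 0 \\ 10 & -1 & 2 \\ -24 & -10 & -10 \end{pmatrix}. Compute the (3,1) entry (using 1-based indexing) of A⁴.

Characteristic polynomial: μ^3 + 15μ^2 + 74μ + 120 = (μ + 4)(μ + 5)(μ + 6), so the eigenvalues are -6, -5, -4.
μ=-6: eigenvector (0, -2, 5).
μ=-5: eigenvector (0, 1, -2).
μ=-4: eigenvector (1, 6, -14).
P = [[0, 0, 1], [-2, 1, 6], [5, -2, -14]], D = diag(-6, -5, -4), P⁻¹ = [[2, 2, 1], [-2, 5, 2], [1, 0, 0]].
A⁴ = P·diag(1296, 625, 256)·P⁻¹ = [[256, 0, 0], [-4898, -2059, -1342], [11876, 6710, 3980]].
The requested entry is 11876.

11876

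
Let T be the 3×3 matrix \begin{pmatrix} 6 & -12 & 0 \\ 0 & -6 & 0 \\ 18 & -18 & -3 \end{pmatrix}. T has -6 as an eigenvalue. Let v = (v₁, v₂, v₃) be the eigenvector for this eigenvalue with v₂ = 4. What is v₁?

T + 6I = [[12, -12, 0], [0, 0, 0], [18, -18, 3]].
Solving (T + 6I)v = 0 gives the eigenspace spanned by (4, 4, 0).
With v₂ = 4, v = (4, 4, 0), so v₁ = 4.

4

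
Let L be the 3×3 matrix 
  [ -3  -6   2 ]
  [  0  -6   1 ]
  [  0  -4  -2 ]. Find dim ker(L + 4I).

1

L + 4I = [[1, -6, 2], [0, -2, 1], [0, -4, 2]].
This matrix has rank 2, so its null space has dimension 3 − 2 = 1.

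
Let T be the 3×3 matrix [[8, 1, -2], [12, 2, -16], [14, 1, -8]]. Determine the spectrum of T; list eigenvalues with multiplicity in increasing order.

-6, 4, 4

Characteristic polynomial: p(μ) = μ^3 - 2μ^2 - 32μ + 96 = (μ - 4)^2(μ + 6).
Roots (with multiplicity): -6, 4, 4.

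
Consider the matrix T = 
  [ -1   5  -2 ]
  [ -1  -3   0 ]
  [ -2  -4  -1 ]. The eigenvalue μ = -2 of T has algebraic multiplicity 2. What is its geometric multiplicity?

1

T + 2I = [[1, 5, -2], [-1, -1, 0], [-2, -4, 1]].
This matrix has rank 2, so its null space has dimension 3 − 2 = 1.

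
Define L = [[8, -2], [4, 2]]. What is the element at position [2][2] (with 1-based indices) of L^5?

-5728

Characteristic polynomial: t^2 - 10t + 24 = (t - 6)(t - 4), so the eigenvalues are 4, 6.
t=4: eigenvector (1, 2).
t=6: eigenvector (1, 1).
P = [[1, 1], [2, 1]], D = diag(4, 6), P⁻¹ = [[-1, 1], [2, -1]].
L⁵ = P·diag(1024, 7776)·P⁻¹ = [[14528, -6752], [13504, -5728]].
The requested entry is -5728.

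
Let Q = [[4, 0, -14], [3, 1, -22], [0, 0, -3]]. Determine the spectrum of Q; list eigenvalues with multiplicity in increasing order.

Characteristic polynomial: p(s) = s^3 - 2s^2 - 11s + 12 = (s - 4)(s - 1)(s + 3).
Roots (with multiplicity): -3, 1, 4.

-3, 1, 4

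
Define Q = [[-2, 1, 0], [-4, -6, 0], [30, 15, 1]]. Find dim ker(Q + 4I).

Q + 4I = [[2, 1, 0], [-4, -2, 0], [30, 15, 5]].
This matrix has rank 2, so its null space has dimension 3 − 2 = 1.

1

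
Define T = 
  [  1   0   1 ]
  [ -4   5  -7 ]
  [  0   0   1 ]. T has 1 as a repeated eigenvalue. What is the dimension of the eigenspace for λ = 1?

1

T − 1I = [[0, 0, 1], [-4, 4, -7], [0, 0, 0]].
This matrix has rank 2, so its null space has dimension 3 − 2 = 1.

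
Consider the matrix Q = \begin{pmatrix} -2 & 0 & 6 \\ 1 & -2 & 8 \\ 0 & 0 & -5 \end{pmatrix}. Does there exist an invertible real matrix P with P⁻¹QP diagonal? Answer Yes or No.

No

Characteristic polynomial: p(t) = t^3 + 9t^2 + 24t + 20 = (t + 2)^2(t + 5).
t = -2 has algebraic multiplicity 2; rank(Q + 2I) = 2, so geometric multiplicity = 1.
Geometric multiplicity < algebraic multiplicity, so Q is not diagonalizable.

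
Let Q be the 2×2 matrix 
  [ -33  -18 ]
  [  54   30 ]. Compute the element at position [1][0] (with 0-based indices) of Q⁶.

-275562

Characteristic polynomial: μ^2 + 3μ - 18 = (μ - 3)(μ + 6), so the eigenvalues are -6, 3.
μ=3: eigenvector (1, -2).
μ=-6: eigenvector (2, -3).
P = [[1, 2], [-2, -3]], D = diag(3, -6), P⁻¹ = [[-3, -2], [2, 1]].
Q⁶ = P·diag(729, 46656)·P⁻¹ = [[184437, 91854], [-275562, -137052]].
The requested entry is -275562.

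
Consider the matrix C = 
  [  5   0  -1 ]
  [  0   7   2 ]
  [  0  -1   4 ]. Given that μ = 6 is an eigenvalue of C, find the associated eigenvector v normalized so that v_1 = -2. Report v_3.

2

C − 6I = [[-1, 0, -1], [0, 1, 2], [0, -1, -2]].
Solving (C − 6I)v = 0 gives the eigenspace spanned by (-2, -4, 2).
With v_1 = -2, v = (-2, -4, 2), so v_3 = 2.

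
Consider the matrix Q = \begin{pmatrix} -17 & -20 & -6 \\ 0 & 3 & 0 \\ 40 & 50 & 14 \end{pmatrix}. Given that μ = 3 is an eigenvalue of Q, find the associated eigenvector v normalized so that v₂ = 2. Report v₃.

Q − 3I = [[-20, -20, -6], [0, 0, 0], [40, 50, 11]].
Solving (Q − 3I)v = 0 gives the eigenspace spanned by (-8, 2, 20).
With v₂ = 2, v = (-8, 2, 20), so v₃ = 20.

20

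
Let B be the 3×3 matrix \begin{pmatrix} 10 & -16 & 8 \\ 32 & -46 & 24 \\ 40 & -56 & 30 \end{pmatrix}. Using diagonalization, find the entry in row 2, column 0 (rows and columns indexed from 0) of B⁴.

Characteristic polynomial: μ^3 + 6μ^2 - 4μ - 24 = (μ - 2)(μ + 2)(μ + 6), so the eigenvalues are -6, -2, 2.
μ=-6: eigenvector (1, 2, 2).
μ=2: eigenvector (0, 1, 2).
μ=-2: eigenvector (2, 2, 1).
P = [[1, 0, 2], [2, 1, 2], [2, 2, 1]], D = diag(-6, 2, -2), P⁻¹ = [[-3, 4, -2], [2, -3, 2], [2, -2, 1]].
B⁴ = P·diag(1296, 16, 16)·P⁻¹ = [[-3824, 5120, -2560], [-7680, 10256, -5120], [-7680, 10240, -5104]].
The requested entry is -7680.

-7680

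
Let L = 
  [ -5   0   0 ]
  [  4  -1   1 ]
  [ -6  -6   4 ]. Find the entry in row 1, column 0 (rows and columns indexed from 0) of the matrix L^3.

112

Characteristic polynomial: s^3 + 2s^2 - 13s + 10 = (s - 2)(s - 1)(s + 5), so the eigenvalues are -5, 1, 2.
s=-5: eigenvector (1, -1, 0).
s=1: eigenvector (0, 1, 2).
s=2: eigenvector (0, 1, 3).
P = [[1, 0, 0], [-1, 1, 1], [0, 2, 3]], D = diag(-5, 1, 2), P⁻¹ = [[1, 0, 0], [3, 3, -1], [-2, -2, 1]].
L³ = P·diag(-125, 1, 8)·P⁻¹ = [[-125, 0, 0], [112, -13, 7], [-42, -42, 22]].
The requested entry is 112.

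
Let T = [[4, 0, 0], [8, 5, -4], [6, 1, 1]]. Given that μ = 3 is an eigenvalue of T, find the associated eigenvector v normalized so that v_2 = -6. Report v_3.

T − 3I = [[1, 0, 0], [8, 2, -4], [6, 1, -2]].
Solving (T − 3I)v = 0 gives the eigenspace spanned by (0, -6, -3).
With v_2 = -6, v = (0, -6, -3), so v_3 = -3.

-3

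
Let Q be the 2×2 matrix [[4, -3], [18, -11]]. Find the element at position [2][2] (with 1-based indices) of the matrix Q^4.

Characteristic polynomial: r^2 + 7r + 10 = (r + 2)(r + 5), so the eigenvalues are -5, -2.
r=-2: eigenvector (1, 2).
r=-5: eigenvector (1, 3).
P = [[1, 1], [2, 3]], D = diag(-2, -5), P⁻¹ = [[3, -1], [-2, 1]].
Q⁴ = P·diag(16, 625)·P⁻¹ = [[-1202, 609], [-3654, 1843]].
The requested entry is 1843.

1843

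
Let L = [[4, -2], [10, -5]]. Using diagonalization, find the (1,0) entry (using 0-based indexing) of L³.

10

Characteristic polynomial: t^2 + t = t(t + 1), so the eigenvalues are -1, 0.
t=0: eigenvector (1, 2).
t=-1: eigenvector (2, 5).
P = [[1, 2], [2, 5]], D = diag(0, -1), P⁻¹ = [[5, -2], [-2, 1]].
L³ = P·diag(0, -1)·P⁻¹ = [[4, -2], [10, -5]].
The requested entry is 10.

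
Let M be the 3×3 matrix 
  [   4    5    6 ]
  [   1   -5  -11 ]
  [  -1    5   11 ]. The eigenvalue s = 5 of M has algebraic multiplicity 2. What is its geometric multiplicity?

M − 5I = [[-1, 5, 6], [1, -10, -11], [-1, 5, 6]].
This matrix has rank 2, so its null space has dimension 3 − 2 = 1.

1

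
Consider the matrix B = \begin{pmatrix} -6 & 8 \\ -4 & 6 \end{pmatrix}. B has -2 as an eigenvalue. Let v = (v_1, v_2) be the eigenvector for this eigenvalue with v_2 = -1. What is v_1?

B + 2I = [[-4, 8], [-4, 8]].
Solving (B + 2I)v = 0 gives the eigenspace spanned by (-2, -1).
With v_2 = -1, v = (-2, -1), so v_1 = -2.

-2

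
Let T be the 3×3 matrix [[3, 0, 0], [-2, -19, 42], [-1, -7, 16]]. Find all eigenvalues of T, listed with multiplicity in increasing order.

-5, 2, 3

Characteristic polynomial: p(μ) = μ^3 - 19μ + 30 = (μ - 3)(μ - 2)(μ + 5).
Roots (with multiplicity): -5, 2, 3.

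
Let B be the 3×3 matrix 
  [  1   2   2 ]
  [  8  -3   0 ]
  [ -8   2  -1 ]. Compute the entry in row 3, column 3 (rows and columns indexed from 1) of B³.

Characteristic polynomial: r^3 + 3r^2 - r - 3 = (r - 1)(r + 1)(r + 3), so the eigenvalues are -3, -1, 1.
r=1: eigenvector (1, 2, -2).
r=-1: eigenvector (-1, -4, 5).
r=-3: eigenvector (0, 1, -1).
P = [[1, -1, 0], [2, -4, 1], [-2, 5, -1]], D = diag(1, -1, -3), P⁻¹ = [[1, 1, 1], [0, 1, 1], [-2, 3, 2]].
B³ = P·diag(1, -1, -27)·P⁻¹ = [[1, 2, 2], [56, -75, -48], [-56, 74, 47]].
The requested entry is 47.

47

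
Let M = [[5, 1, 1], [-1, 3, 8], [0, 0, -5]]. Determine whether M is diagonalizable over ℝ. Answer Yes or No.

Characteristic polynomial: p(λ) = λ^3 - 3λ^2 - 24λ + 80 = (λ - 4)^2(λ + 5).
λ = 4 has algebraic multiplicity 2; rank(M − 4I) = 2, so geometric multiplicity = 1.
Geometric multiplicity < algebraic multiplicity, so M is not diagonalizable.

No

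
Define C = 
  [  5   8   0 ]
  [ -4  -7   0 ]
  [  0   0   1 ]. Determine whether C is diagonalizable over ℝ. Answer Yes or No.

Characteristic polynomial: p(t) = t^3 + t^2 - 5t + 3 = (t - 1)^2(t + 3).
t = 1 has algebraic multiplicity 2; rank(C − 1I) = 1, so geometric multiplicity = 2.
Every eigenvalue has geometric = algebraic multiplicity, so C is diagonalizable.

Yes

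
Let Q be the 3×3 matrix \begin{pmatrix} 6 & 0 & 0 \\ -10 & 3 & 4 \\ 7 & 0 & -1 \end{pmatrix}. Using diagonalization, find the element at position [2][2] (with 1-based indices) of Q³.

Characteristic polynomial: λ^3 - 8λ^2 + 9λ + 18 = (λ - 6)(λ - 3)(λ + 1), so the eigenvalues are -1, 3, 6.
λ=6: eigenvector (1, -2, 1).
λ=-1: eigenvector (0, -1, 1).
λ=3: eigenvector (0, 1, 0).
P = [[1, 0, 0], [-2, -1, 1], [1, 1, 0]], D = diag(6, -1, 3), P⁻¹ = [[1, 0, 0], [-1, 0, 1], [1, 1, 1]].
Q³ = P·diag(216, -1, 27)·P⁻¹ = [[216, 0, 0], [-406, 27, 28], [217, 0, -1]].
The requested entry is 27.

27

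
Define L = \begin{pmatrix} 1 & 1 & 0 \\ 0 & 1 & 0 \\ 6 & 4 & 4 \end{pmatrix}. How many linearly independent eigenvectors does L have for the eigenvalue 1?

1

L − 1I = [[0, 1, 0], [0, 0, 0], [6, 4, 3]].
This matrix has rank 2, so its null space has dimension 3 − 2 = 1.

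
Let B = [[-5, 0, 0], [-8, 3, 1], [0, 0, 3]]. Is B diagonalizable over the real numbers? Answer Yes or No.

Characteristic polynomial: p(λ) = λ^3 - λ^2 - 21λ + 45 = (λ - 3)^2(λ + 5).
λ = 3 has algebraic multiplicity 2; rank(B − 3I) = 2, so geometric multiplicity = 1.
Geometric multiplicity < algebraic multiplicity, so B is not diagonalizable.

No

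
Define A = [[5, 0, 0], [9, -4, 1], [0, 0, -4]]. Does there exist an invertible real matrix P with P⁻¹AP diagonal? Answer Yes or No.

No

Characteristic polynomial: p(λ) = λ^3 + 3λ^2 - 24λ - 80 = (λ - 5)(λ + 4)^2.
λ = -4 has algebraic multiplicity 2; rank(A + 4I) = 2, so geometric multiplicity = 1.
Geometric multiplicity < algebraic multiplicity, so A is not diagonalizable.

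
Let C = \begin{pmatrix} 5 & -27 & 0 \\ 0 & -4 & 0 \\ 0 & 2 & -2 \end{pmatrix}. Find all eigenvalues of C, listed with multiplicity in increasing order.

Characteristic polynomial: p(s) = s^3 + s^2 - 22s - 40 = (s - 5)(s + 2)(s + 4).
Roots (with multiplicity): -4, -2, 5.

-4, -2, 5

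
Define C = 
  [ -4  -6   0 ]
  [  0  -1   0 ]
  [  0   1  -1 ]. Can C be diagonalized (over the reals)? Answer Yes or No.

No

Characteristic polynomial: p(μ) = μ^3 + 6μ^2 + 9μ + 4 = (μ + 1)^2(μ + 4).
μ = -1 has algebraic multiplicity 2; rank(C + 1I) = 2, so geometric multiplicity = 1.
Geometric multiplicity < algebraic multiplicity, so C is not diagonalizable.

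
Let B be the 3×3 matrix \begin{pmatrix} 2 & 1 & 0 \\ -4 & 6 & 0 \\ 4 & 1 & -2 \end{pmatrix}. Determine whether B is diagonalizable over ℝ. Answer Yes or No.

Characteristic polynomial: p(λ) = λ^3 - 6λ^2 + 32 = (λ - 4)^2(λ + 2).
λ = 4 has algebraic multiplicity 2; rank(B − 4I) = 2, so geometric multiplicity = 1.
Geometric multiplicity < algebraic multiplicity, so B is not diagonalizable.

No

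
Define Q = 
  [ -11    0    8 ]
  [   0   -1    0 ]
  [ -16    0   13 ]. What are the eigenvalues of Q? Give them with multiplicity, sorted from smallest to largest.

Characteristic polynomial: p(t) = t^3 - t^2 - 17t - 15 = (t - 5)(t + 1)(t + 3).
Roots (with multiplicity): -3, -1, 5.

-3, -1, 5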